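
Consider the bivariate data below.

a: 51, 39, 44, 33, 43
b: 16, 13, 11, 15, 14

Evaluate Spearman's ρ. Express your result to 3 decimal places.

0.100

Rank a: 5, 2, 4, 1, 3
Rank b: 5, 2, 1, 4, 3
d = rank(a) − rank(b): 0, 0, 3, -3, 0; Σd² = 18
ρ = 1 − 6Σd² / [n(n²−1)] = 1 − 6×18 / (5×24) = 1 − 108/120 ≈ 0.100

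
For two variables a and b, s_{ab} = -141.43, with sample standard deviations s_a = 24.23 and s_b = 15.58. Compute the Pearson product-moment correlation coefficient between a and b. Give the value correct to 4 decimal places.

r = Cov(a,b) / (s_a · s_b) = -141.43 / (24.23 × 15.58)
  = -141.43 / 377.5034 ≈ -0.3746

-0.3746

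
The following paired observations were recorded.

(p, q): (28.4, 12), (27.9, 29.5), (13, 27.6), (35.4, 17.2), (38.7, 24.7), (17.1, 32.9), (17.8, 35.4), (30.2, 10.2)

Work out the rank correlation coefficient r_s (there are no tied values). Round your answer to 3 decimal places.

-0.619

Rank p: 5, 4, 1, 7, 8, 2, 3, 6
Rank q: 2, 6, 5, 3, 4, 7, 8, 1
d = rank(p) − rank(q): 3, -2, -4, 4, 4, -5, -5, 5; Σd² = 136
ρ = 1 − 6Σd² / [n(n²−1)] = 1 − 6×136 / (8×63) = 1 − 816/504 ≈ -0.619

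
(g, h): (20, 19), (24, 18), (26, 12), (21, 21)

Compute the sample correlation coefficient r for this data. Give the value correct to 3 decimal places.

n = 4, Σg = 91, Σh = 70, Σg² = 2093, Σh² = 1270, Σgh = 1565
nΣgh − ΣgΣh = 6260 − 6370 = -110
nΣg² − (Σg)² = 8372 − 8281 = 91; nΣh² − (Σh)² = 5080 − 4900 = 180
r = -110 / √(91 × 180) = -110 / 127.9844 ≈ -0.859

-0.859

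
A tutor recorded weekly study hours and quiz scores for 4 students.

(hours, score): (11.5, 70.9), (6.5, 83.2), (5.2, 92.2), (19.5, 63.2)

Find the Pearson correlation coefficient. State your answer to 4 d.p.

n = 4, Σx = 42.7, Σy = 309.5, Σx² = 581.79, Σy² = 24444.13, Σxy = 3067.99
nΣxy − ΣxΣy = 12271.96 − 13215.65 = -943.69
nΣx² − (Σx)² = 2327.16 − 1823.29 = 503.87; nΣy² − (Σy)² = 97776.52 − 95790.25 = 1986.27
r = -943.69 / √(503.87 × 1986.27) = -943.69 / 1000.4108 ≈ -0.9433

-0.9433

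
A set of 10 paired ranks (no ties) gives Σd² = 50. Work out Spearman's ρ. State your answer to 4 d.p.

ρ = 1 − 6Σd² / [n(n²−1)] = 1 − 6×50 / (10×99)
  = 1 − 300/990 = 1 − 0.30303 ≈ 0.6970

0.6970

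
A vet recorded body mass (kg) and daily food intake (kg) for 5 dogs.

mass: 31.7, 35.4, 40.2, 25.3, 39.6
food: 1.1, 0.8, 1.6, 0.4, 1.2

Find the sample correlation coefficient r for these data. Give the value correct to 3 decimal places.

n = 5, Σx = 172.2, Σy = 5.1, Σx² = 6082.34, Σy² = 6.01, Σxy = 185.15
nΣxy − ΣxΣy = 925.75 − 878.22 = 47.53
nΣx² − (Σx)² = 30411.7 − 29652.84 = 758.86; nΣy² − (Σy)² = 30.05 − 26.01 = 4.04
r = 47.53 / √(758.86 × 4.04) = 47.53 / 55.3696 ≈ 0.858

0.858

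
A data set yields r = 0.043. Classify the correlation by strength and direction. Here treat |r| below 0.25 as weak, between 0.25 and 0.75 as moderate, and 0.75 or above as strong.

r = 0.043 > 0 so the relationship is positive.
|r| = 0.043, which falls in the weak range.

weak positive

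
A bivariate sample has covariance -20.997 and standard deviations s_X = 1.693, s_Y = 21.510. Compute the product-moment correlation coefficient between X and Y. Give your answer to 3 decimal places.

r = Cov(X,Y) / (s_X · s_Y) = -20.997 / (1.693 × 21.510)
  = -20.997 / 36.4164 ≈ -0.577

-0.577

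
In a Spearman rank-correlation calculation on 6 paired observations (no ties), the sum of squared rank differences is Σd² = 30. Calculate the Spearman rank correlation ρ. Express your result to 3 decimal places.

ρ = 1 − 6Σd² / [n(n²−1)] = 1 − 6×30 / (6×35)
  = 1 − 180/210 = 1 − 0.8571 ≈ 0.143

0.143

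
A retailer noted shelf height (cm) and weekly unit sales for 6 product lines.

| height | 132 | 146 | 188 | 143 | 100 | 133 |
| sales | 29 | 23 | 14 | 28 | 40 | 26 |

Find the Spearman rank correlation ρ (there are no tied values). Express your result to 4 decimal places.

Rank height: 2, 5, 6, 4, 1, 3
Rank sales: 5, 2, 1, 4, 6, 3
d = rank(height) − rank(sales): -3, 3, 5, 0, -5, 0; Σd² = 68
ρ = 1 − 6Σd² / [n(n²−1)] = 1 − 6×68 / (6×35) = 1 − 408/210 ≈ -0.9429

-0.9429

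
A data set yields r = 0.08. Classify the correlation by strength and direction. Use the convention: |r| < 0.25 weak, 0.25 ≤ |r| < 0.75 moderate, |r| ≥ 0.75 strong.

weak positive

r = 0.08 > 0 so the relationship is positive.
|r| = 0.08, which falls in the weak range.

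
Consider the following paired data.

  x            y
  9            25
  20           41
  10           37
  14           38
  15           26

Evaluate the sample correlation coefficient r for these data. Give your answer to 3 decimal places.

n = 5, Σx = 68, Σy = 167, Σx² = 1002, Σy² = 5795, Σxy = 2337
nΣxy − ΣxΣy = 11685 − 11356 = 329
nΣx² − (Σx)² = 5010 − 4624 = 386; nΣy² − (Σy)² = 28975 − 27889 = 1086
r = 329 / √(386 × 1086) = 329 / 647.4535 ≈ 0.508

0.508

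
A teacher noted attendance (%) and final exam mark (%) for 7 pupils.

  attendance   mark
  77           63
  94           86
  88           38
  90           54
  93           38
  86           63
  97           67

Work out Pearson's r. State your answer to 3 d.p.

0.108

n = 7, Σx = 625, Σy = 409, Σx² = 56063, Σy² = 25627, Σxy = 36590
nΣxy − ΣxΣy = 256130 − 255625 = 505
nΣx² − (Σx)² = 392441 − 390625 = 1816; nΣy² − (Σy)² = 179389 − 167281 = 12108
r = 505 / √(1816 × 12108) = 505 / 4689.1500 ≈ 0.108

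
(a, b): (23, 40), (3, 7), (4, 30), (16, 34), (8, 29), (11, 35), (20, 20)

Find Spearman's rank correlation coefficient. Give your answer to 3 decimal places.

0.571

Rank a: 7, 1, 2, 5, 3, 4, 6
Rank b: 7, 1, 4, 5, 3, 6, 2
d = rank(a) − rank(b): 0, 0, -2, 0, 0, -2, 4; Σd² = 24
ρ = 1 − 6Σd² / [n(n²−1)] = 1 − 6×24 / (7×48) = 1 − 144/336 ≈ 0.571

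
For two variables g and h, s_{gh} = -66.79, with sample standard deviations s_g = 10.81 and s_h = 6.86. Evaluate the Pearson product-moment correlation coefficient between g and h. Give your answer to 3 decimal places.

r = Cov(g,h) / (s_g · s_h) = -66.79 / (10.81 × 6.86)
  = -66.79 / 74.1566 ≈ -0.901

-0.901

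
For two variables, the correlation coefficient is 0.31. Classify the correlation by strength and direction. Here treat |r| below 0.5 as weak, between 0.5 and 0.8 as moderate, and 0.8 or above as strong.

r = 0.31 > 0 so the relationship is positive.
|r| = 0.31, which falls in the weak range.

weak positive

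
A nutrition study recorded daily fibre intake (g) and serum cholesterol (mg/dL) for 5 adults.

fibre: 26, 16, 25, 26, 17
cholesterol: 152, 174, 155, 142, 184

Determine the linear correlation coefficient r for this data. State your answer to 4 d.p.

n = 5, Σx = 110, Σy = 807, Σx² = 2522, Σy² = 131425, Σxy = 17431
nΣxy − ΣxΣy = 87155 − 88770 = -1615
nΣx² − (Σx)² = 12610 − 12100 = 510; nΣy² − (Σy)² = 657125 − 651249 = 5876
r = -1615 / √(510 × 5876) = -1615 / 1731.1152 ≈ -0.9329

-0.9329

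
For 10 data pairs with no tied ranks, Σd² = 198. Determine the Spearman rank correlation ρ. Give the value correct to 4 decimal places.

-0.2000

ρ = 1 − 6Σd² / [n(n²−1)] = 1 − 6×198 / (10×99)
  = 1 − 1188/990 = 1 − 1.20000 ≈ -0.2000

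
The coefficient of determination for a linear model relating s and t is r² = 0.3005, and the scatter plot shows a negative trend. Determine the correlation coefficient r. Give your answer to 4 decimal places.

|r| = √0.3005 = 0.5482
The association is negative, so r = −0.5482.

-0.5482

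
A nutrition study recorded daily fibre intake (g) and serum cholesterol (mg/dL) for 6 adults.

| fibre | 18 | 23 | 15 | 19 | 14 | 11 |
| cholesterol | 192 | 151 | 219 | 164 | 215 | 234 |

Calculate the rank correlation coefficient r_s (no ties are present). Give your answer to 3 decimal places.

Rank fibre: 4, 6, 3, 5, 2, 1
Rank cholesterol: 3, 1, 5, 2, 4, 6
d = rank(fibre) − rank(cholesterol): 1, 5, -2, 3, -2, -5; Σd² = 68
ρ = 1 − 6Σd² / [n(n²−1)] = 1 − 6×68 / (6×35) = 1 − 408/210 ≈ -0.943

-0.943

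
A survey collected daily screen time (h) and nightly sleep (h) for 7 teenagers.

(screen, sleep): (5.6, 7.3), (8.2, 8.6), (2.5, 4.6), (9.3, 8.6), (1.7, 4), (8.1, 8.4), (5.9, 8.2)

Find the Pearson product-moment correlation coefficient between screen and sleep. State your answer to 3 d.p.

n = 7, Σx = 41.3, Σy = 49.7, Σx² = 294.65, Σy² = 376.17, Σxy = 326.1
nΣxy − ΣxΣy = 2282.7 − 2052.61 = 230.09
nΣx² − (Σx)² = 2062.55 − 1705.69 = 356.86; nΣy² − (Σy)² = 2633.19 − 2470.09 = 163.1
r = 230.09 / √(356.86 × 163.1) = 230.09 / 241.2548 ≈ 0.954

0.954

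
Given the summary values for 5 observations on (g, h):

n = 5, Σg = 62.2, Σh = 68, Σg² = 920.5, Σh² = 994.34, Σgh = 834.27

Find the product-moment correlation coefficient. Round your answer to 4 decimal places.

r = (nΣgh − ΣgΣh) / √[(nΣg² − (Σg)²)(nΣh² − (Σh)²)]
Numerator: 5×834.27 − 62.2×68 = -58.25
Denominator: √[(4602.5 − 3868.84)(4971.7 − 4624)] = √[733.66 × 347.7] = 505.0679
r = -58.25 / 505.0679 ≈ -0.1153

-0.1153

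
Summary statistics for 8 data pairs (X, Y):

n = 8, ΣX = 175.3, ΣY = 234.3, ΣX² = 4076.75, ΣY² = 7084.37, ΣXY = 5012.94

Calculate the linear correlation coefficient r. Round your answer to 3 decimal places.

r = (nΣXY − ΣXΣY) / √[(nΣX² − (ΣX)²)(nΣY² − (ΣY)²)]
Numerator: 8×5012.94 − 175.3×234.3 = -969.27
Denominator: √[(32614 − 30730.09)(56674.96 − 54896.49)] = √[1883.91 × 1778.47] = 1830.4309
r = -969.27 / 1830.4309 ≈ -0.530

-0.530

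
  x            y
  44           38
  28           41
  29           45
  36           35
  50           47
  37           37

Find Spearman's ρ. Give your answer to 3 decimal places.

Rank x: 5, 1, 2, 3, 6, 4
Rank y: 3, 4, 5, 1, 6, 2
d = rank(x) − rank(y): 2, -3, -3, 2, 0, 2; Σd² = 30
ρ = 1 − 6Σd² / [n(n²−1)] = 1 − 6×30 / (6×35) = 1 − 180/210 ≈ 0.143

0.143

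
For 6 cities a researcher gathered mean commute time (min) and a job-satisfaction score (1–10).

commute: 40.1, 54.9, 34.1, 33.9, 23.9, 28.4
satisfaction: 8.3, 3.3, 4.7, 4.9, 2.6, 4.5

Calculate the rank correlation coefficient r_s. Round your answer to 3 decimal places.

0.371

Rank commute: 5, 6, 4, 3, 1, 2
Rank satisfaction: 6, 2, 4, 5, 1, 3
d = rank(commute) − rank(satisfaction): -1, 4, 0, -2, 0, -1; Σd² = 22
ρ = 1 − 6Σd² / [n(n²−1)] = 1 − 6×22 / (6×35) = 1 − 132/210 ≈ 0.371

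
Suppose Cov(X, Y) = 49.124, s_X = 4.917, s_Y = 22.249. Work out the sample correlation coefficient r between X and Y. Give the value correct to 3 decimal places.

r = Cov(X,Y) / (s_X · s_Y) = 49.124 / (4.917 × 22.249)
  = 49.124 / 109.3983 ≈ 0.449

0.449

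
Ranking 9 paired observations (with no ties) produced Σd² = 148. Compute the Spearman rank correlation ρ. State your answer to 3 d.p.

ρ = 1 − 6Σd² / [n(n²−1)] = 1 − 6×148 / (9×80)
  = 1 − 888/720 = 1 − 1.2333 ≈ -0.233

-0.233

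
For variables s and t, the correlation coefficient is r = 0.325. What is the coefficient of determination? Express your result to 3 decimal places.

0.106

r² = (0.325)² = 0.106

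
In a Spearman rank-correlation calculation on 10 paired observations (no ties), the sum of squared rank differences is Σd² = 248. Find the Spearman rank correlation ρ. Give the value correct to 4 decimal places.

ρ = 1 − 6Σd² / [n(n²−1)] = 1 − 6×248 / (10×99)
  = 1 − 1488/990 = 1 − 1.50303 ≈ -0.5030

-0.5030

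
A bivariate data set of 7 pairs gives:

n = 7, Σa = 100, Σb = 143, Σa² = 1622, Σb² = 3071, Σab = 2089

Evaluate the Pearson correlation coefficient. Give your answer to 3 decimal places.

0.271

r = (nΣab − ΣaΣb) / √[(nΣa² − (Σa)²)(nΣb² − (Σb)²)]
Numerator: 7×2089 − 100×143 = 323
Denominator: √[(11354 − 10000)(21497 − 20449)] = √[1354 × 1048] = 1191.2145
r = 323 / 1191.2145 ≈ 0.271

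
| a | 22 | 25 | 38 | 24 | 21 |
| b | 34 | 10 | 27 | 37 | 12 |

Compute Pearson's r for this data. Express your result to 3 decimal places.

n = 5, Σa = 130, Σb = 120, Σa² = 3570, Σb² = 3498, Σab = 3164
nΣab − ΣaΣb = 15820 − 15600 = 220
nΣa² − (Σa)² = 17850 − 16900 = 950; nΣb² − (Σb)² = 17490 − 14400 = 3090
r = 220 / √(950 × 3090) = 220 / 1713.3301 ≈ 0.128

0.128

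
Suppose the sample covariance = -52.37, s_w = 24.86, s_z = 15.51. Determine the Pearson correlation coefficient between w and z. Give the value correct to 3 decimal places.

-0.136

r = Cov(w,z) / (s_w · s_z) = -52.37 / (24.86 × 15.51)
  = -52.37 / 385.5786 ≈ -0.136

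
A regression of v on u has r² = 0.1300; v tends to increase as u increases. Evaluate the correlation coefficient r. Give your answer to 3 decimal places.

|r| = √0.1300 = 0.361
The association is positive, so r = 0.361.

0.361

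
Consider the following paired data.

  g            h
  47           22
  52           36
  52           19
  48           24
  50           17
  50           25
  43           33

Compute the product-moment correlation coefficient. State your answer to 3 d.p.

-0.253

n = 7, Σg = 342, Σh = 176, Σg² = 16770, Σh² = 4720, Σgh = 8565
nΣgh − ΣgΣh = 59955 − 60192 = -237
nΣg² − (Σg)² = 117390 − 116964 = 426; nΣh² − (Σh)² = 33040 − 30976 = 2064
r = -237 / √(426 × 2064) = -237 / 937.6908 ≈ -0.253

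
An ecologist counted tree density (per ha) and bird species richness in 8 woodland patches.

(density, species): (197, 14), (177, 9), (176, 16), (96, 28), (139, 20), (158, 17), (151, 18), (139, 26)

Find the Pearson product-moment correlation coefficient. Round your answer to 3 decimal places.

n = 8, Σx = 1233, Σy = 148, Σx² = 196737, Σy² = 3006, Σxy = 21653
nΣxy − ΣxΣy = 173224 − 182484 = -9260
nΣx² − (Σx)² = 1573896 − 1520289 = 53607; nΣy² − (Σy)² = 24048 − 21904 = 2144
r = -9260 / √(53607 × 2144) = -9260 / 10720.7000 ≈ -0.864

-0.864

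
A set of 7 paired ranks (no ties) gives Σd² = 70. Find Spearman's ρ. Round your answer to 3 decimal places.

-0.250

ρ = 1 − 6Σd² / [n(n²−1)] = 1 − 6×70 / (7×48)
  = 1 − 420/336 = 1 − 1.2500 ≈ -0.250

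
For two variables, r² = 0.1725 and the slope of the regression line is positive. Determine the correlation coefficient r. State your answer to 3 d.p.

|r| = √0.1725 = 0.415
The association is positive, so r = 0.415.

0.415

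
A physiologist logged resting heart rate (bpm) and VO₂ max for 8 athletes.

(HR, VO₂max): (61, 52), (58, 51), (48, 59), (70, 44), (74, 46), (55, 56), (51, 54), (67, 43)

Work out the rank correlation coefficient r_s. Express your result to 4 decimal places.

Rank HR: 5, 4, 1, 7, 8, 3, 2, 6
Rank VO₂max: 5, 4, 8, 2, 3, 7, 6, 1
d = rank(HR) − rank(VO₂max): 0, 0, -7, 5, 5, -4, -4, 5; Σd² = 156
ρ = 1 − 6Σd² / [n(n²−1)] = 1 − 6×156 / (8×63) = 1 − 936/504 ≈ -0.8571

-0.8571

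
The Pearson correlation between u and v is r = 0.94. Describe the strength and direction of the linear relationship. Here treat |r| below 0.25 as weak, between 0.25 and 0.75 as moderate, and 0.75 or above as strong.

r = 0.94 > 0 so the relationship is positive.
|r| = 0.94, which falls in the strong range.

strong positive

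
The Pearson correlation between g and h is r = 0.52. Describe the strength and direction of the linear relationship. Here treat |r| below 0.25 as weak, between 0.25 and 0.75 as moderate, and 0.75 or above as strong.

r = 0.52 > 0 so the relationship is positive.
|r| = 0.52, which falls in the moderate range.

moderate positive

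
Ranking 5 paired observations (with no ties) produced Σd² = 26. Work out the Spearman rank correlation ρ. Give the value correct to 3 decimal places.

-0.300

ρ = 1 − 6Σd² / [n(n²−1)] = 1 − 6×26 / (5×24)
  = 1 − 156/120 = 1 − 1.3000 ≈ -0.300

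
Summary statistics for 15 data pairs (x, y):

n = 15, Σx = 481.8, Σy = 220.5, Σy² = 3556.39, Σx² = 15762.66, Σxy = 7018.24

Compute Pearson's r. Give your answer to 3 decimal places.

-0.213

r = (nΣxy − ΣxΣy) / √[(nΣx² − (Σx)²)(nΣy² − (Σy)²)]
Numerator: 15×7018.24 − 481.8×220.5 = -963.3
Denominator: √[(236439.9 − 232131.24)(53345.85 − 48620.25)] = √[4308.66 × 4725.6] = 4512.3169
r = -963.3 / 4512.3169 ≈ -0.213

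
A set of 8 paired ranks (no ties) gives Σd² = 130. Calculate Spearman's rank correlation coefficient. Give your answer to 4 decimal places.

ρ = 1 − 6Σd² / [n(n²−1)] = 1 − 6×130 / (8×63)
  = 1 − 780/504 = 1 − 1.54762 ≈ -0.5476

-0.5476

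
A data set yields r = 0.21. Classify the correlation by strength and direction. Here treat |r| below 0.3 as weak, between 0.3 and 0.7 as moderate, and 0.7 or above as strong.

r = 0.21 > 0 so the relationship is positive.
|r| = 0.21, which falls in the weak range.

weak positive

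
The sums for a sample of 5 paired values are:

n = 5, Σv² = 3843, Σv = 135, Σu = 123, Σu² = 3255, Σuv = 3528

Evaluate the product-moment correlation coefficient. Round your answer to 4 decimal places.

r = (nΣuv − ΣuΣv) / √[(nΣu² − (Σu)²)(nΣv² − (Σv)²)]
Numerator: 5×3528 − 123×135 = 1035
Denominator: √[(16275 − 15129)(19215 − 18225)] = √[1146 × 990] = 1065.1479
r = 1035 / 1065.1479 ≈ 0.9717

0.9717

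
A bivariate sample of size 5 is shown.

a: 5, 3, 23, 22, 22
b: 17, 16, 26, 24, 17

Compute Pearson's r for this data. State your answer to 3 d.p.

0.712

n = 5, Σa = 75, Σb = 100, Σa² = 1531, Σb² = 2086, Σab = 1633
nΣab − ΣaΣb = 8165 − 7500 = 665
nΣa² − (Σa)² = 7655 − 5625 = 2030; nΣb² − (Σb)² = 10430 − 10000 = 430
r = 665 / √(2030 × 430) = 665 / 934.2912 ≈ 0.712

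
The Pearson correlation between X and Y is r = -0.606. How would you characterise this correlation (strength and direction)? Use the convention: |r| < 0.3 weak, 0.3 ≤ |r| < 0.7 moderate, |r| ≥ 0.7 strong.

moderate negative

r = -0.606 < 0 so the relationship is negative.
|r| = 0.606, which falls in the moderate range.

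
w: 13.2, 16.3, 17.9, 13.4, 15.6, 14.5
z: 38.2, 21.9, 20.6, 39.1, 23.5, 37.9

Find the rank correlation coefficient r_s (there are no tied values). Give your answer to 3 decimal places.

Rank w: 1, 5, 6, 2, 4, 3
Rank z: 5, 2, 1, 6, 3, 4
d = rank(w) − rank(z): -4, 3, 5, -4, 1, -1; Σd² = 68
ρ = 1 − 6Σd² / [n(n²−1)] = 1 − 6×68 / (6×35) = 1 − 408/210 ≈ -0.943

-0.943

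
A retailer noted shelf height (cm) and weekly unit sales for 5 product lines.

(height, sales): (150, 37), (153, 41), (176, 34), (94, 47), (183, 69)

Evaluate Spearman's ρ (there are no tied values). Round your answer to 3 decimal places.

Rank height: 2, 3, 4, 1, 5
Rank sales: 2, 3, 1, 4, 5
d = rank(height) − rank(sales): 0, 0, 3, -3, 0; Σd² = 18
ρ = 1 − 6Σd² / [n(n²−1)] = 1 − 6×18 / (5×24) = 1 − 108/120 ≈ 0.100

0.100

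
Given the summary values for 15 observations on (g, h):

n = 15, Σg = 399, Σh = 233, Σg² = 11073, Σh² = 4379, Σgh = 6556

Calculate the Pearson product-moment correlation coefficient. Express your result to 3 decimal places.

r = (nΣgh − ΣgΣh) / √[(nΣg² − (Σg)²)(nΣh² − (Σh)²)]
Numerator: 15×6556 − 399×233 = 5373
Denominator: √[(166095 − 159201)(65685 − 54289)] = √[6894 × 11396] = 8863.6349
r = 5373 / 8863.6349 ≈ 0.606

0.606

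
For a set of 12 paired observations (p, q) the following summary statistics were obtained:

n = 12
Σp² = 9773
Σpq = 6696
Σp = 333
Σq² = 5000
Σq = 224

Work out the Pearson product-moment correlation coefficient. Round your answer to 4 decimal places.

0.7272

r = (nΣpq − ΣpΣq) / √[(nΣp² − (Σp)²)(nΣq² − (Σq)²)]
Numerator: 12×6696 − 333×224 = 5760
Denominator: √[(117276 − 110889)(60000 − 50176)] = √[6387 × 9824] = 7921.2302
r = 5760 / 7921.2302 ≈ 0.7272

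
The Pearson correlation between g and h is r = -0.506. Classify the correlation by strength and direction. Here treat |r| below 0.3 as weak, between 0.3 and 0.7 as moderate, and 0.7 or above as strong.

moderate negative

r = -0.506 < 0 so the relationship is negative.
|r| = 0.506, which falls in the moderate range.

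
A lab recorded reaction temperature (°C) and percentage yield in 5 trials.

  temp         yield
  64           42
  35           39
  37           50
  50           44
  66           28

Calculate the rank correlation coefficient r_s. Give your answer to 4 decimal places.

Rank temp: 4, 1, 2, 3, 5
Rank yield: 3, 2, 5, 4, 1
d = rank(temp) − rank(yield): 1, -1, -3, -1, 4; Σd² = 28
ρ = 1 − 6Σd² / [n(n²−1)] = 1 − 6×28 / (5×24) = 1 − 168/120 ≈ -0.4000

-0.4000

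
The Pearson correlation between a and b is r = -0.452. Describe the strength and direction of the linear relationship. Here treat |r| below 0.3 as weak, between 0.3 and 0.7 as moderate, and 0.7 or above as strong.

moderate negative

r = -0.452 < 0 so the relationship is negative.
|r| = 0.452, which falls in the moderate range.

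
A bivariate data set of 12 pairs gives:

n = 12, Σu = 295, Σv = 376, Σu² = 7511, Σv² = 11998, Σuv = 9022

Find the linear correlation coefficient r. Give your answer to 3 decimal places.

r = (nΣuv − ΣuΣv) / √[(nΣu² − (Σu)²)(nΣv² − (Σv)²)]
Numerator: 12×9022 − 295×376 = -2656
Denominator: √[(90132 − 87025)(143976 − 141376)] = √[3107 × 2600] = 2842.2174
r = -2656 / 2842.2174 ≈ -0.934

-0.934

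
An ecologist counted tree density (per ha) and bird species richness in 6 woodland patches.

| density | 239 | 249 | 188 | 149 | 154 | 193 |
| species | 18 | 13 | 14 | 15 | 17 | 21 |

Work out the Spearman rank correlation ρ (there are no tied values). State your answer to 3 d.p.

-0.086

Rank density: 5, 6, 3, 1, 2, 4
Rank species: 5, 1, 2, 3, 4, 6
d = rank(density) − rank(species): 0, 5, 1, -2, -2, -2; Σd² = 38
ρ = 1 − 6Σd² / [n(n²−1)] = 1 − 6×38 / (6×35) = 1 − 228/210 ≈ -0.086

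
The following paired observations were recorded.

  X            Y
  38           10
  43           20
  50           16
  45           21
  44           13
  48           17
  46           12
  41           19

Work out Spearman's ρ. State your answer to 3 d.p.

Rank X: 1, 3, 8, 5, 4, 7, 6, 2
Rank Y: 1, 7, 4, 8, 3, 5, 2, 6
d = rank(X) − rank(Y): 0, -4, 4, -3, 1, 2, 4, -4; Σd² = 78
ρ = 1 − 6Σd² / [n(n²−1)] = 1 − 6×78 / (8×63) = 1 − 468/504 ≈ 0.071

0.071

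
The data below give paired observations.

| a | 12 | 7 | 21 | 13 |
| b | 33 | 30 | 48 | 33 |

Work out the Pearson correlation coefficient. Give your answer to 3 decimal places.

n = 4, Σa = 53, Σb = 144, Σa² = 803, Σb² = 5382, Σab = 2043
nΣab − ΣaΣb = 8172 − 7632 = 540
nΣa² − (Σa)² = 3212 − 2809 = 403; nΣb² − (Σb)² = 21528 − 20736 = 792
r = 540 / √(403 × 792) = 540 / 564.9566 ≈ 0.956

0.956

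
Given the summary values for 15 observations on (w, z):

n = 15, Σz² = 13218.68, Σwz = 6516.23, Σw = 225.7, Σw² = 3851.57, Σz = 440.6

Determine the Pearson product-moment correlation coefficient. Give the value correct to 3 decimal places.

r = (nΣwz − ΣwΣz) / √[(nΣw² − (Σw)²)(nΣz² − (Σz)²)]
Numerator: 15×6516.23 − 225.7×440.6 = -1699.97
Denominator: √[(57773.55 − 50940.49)(198280.2 − 194128.36)] = √[6833.06 × 4151.84] = 5326.3282
r = -1699.97 / 5326.3282 ≈ -0.319

-0.319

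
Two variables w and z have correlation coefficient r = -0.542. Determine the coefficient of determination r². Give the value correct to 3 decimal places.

0.294

r² = (-0.542)² = 0.294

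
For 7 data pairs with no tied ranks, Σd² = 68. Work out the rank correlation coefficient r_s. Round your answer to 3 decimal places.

-0.214

ρ = 1 − 6Σd² / [n(n²−1)] = 1 − 6×68 / (7×48)
  = 1 − 408/336 = 1 − 1.2143 ≈ -0.214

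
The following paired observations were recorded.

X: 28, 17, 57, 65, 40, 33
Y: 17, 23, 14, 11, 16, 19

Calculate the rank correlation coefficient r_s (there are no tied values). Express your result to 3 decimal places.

Rank X: 2, 1, 5, 6, 4, 3
Rank Y: 4, 6, 2, 1, 3, 5
d = rank(X) − rank(Y): -2, -5, 3, 5, 1, -2; Σd² = 68
ρ = 1 − 6Σd² / [n(n²−1)] = 1 − 6×68 / (6×35) = 1 − 408/210 ≈ -0.943

-0.943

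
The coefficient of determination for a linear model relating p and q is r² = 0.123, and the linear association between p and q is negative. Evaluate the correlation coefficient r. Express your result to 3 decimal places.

-0.351

|r| = √0.123 = 0.351
The association is negative, so r = −0.351.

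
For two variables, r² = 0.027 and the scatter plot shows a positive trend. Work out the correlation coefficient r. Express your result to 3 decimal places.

|r| = √0.027 = 0.164
The association is positive, so r = 0.164.

0.164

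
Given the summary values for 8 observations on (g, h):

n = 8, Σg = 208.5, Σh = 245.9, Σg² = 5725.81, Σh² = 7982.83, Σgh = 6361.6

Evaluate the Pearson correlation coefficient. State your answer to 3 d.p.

r = (nΣgh − ΣgΣh) / √[(nΣg² − (Σg)²)(nΣh² − (Σh)²)]
Numerator: 8×6361.6 − 208.5×245.9 = -377.35
Denominator: √[(45806.48 − 43472.25)(63862.64 − 60466.81)] = √[2334.23 × 3395.83] = 2815.4304
r = -377.35 / 2815.4304 ≈ -0.134

-0.134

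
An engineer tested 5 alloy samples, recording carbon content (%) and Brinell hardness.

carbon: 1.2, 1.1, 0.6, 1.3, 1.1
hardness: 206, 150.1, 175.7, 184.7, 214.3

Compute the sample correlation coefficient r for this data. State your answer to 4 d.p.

n = 5, Σx = 5.3, Σy = 930.8, Σx² = 5.91, Σy² = 175875.08, Σxy = 993.57
nΣxy − ΣxΣy = 4967.85 − 4933.24 = 34.61
nΣx² − (Σx)² = 29.55 − 28.09 = 1.46; nΣy² − (Σy)² = 879375.4 − 866388.64 = 12986.76
r = 34.61 / √(1.46 × 12986.76) = 34.61 / 137.6977 ≈ 0.2513

0.2513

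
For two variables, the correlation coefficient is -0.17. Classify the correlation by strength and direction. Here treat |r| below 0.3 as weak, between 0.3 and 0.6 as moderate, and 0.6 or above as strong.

weak negative

r = -0.17 < 0 so the relationship is negative.
|r| = 0.17, which falls in the weak range.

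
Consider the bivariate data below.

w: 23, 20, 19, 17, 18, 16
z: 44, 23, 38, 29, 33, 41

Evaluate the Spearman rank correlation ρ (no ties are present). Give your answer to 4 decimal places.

0.0857

Rank w: 6, 5, 4, 2, 3, 1
Rank z: 6, 1, 4, 2, 3, 5
d = rank(w) − rank(z): 0, 4, 0, 0, 0, -4; Σd² = 32
ρ = 1 − 6Σd² / [n(n²−1)] = 1 − 6×32 / (6×35) = 1 − 192/210 ≈ 0.0857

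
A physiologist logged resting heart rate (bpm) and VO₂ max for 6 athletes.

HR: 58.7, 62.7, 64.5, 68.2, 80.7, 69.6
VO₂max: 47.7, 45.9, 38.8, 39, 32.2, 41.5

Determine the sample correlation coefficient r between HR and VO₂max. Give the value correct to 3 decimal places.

-0.909

n = 6, Σx = 404.4, Σy = 245.1, Σx² = 27545.12, Σy² = 10167.63, Σxy = 16327.26
nΣxy − ΣxΣy = 97963.56 − 99118.44 = -1154.88
nΣx² − (Σx)² = 165270.72 − 163539.36 = 1731.36; nΣy² − (Σy)² = 61005.78 − 60074.01 = 931.77
r = -1154.88 / √(1731.36 × 931.77) = -1154.88 / 1270.1296 ≈ -0.909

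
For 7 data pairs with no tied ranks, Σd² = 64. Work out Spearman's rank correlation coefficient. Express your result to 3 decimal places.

-0.143

ρ = 1 − 6Σd² / [n(n²−1)] = 1 − 6×64 / (7×48)
  = 1 − 384/336 = 1 − 1.1429 ≈ -0.143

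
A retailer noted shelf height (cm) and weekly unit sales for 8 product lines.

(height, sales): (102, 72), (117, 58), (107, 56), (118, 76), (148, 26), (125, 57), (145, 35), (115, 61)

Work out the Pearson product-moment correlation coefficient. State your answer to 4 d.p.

n = 8, Σx = 977, Σy = 441, Σx² = 121245, Σy² = 26331, Σxy = 52153
nΣxy − ΣxΣy = 417224 − 430857 = -13633
nΣx² − (Σx)² = 969960 − 954529 = 15431; nΣy² − (Σy)² = 210648 − 194481 = 16167
r = -13633 / √(15431 × 16167) = -13633 / 15794.7136 ≈ -0.8631

-0.8631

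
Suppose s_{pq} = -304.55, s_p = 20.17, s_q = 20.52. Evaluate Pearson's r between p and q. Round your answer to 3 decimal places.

-0.736

r = Cov(p,q) / (s_p · s_q) = -304.55 / (20.17 × 20.52)
  = -304.55 / 413.8884 ≈ -0.736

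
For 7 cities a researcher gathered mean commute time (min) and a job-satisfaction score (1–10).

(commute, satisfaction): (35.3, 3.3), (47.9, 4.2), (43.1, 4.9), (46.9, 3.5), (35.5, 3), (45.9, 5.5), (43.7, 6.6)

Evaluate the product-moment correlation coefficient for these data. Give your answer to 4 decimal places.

n = 7, Σx = 298.3, Σy = 31, Σx² = 12874.47, Σy² = 147.6, Σxy = 1340.38
nΣxy − ΣxΣy = 9382.66 − 9247.3 = 135.36
nΣx² − (Σx)² = 90121.29 − 88982.89 = 1138.4; nΣy² − (Σy)² = 1033.2 − 961 = 72.2
r = 135.36 / √(1138.4 × 72.2) = 135.36 / 286.6923 ≈ 0.4721

0.4721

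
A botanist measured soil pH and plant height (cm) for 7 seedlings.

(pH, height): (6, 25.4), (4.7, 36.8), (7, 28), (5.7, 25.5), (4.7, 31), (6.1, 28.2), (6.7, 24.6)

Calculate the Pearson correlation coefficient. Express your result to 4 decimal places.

n = 7, Σx = 40.9, Σy = 199.5, Σx² = 243.77, Σy² = 5795.05, Σxy = 1149.25
nΣxy − ΣxΣy = 8044.75 − 8159.55 = -114.8
nΣx² − (Σx)² = 1706.39 − 1672.81 = 33.58; nΣy² − (Σy)² = 40565.35 − 39800.25 = 765.1
r = -114.8 / √(33.58 × 765.1) = -114.8 / 160.2874 ≈ -0.7162

-0.7162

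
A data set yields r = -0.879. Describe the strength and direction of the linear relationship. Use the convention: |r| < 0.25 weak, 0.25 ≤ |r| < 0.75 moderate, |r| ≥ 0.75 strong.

r = -0.879 < 0 so the relationship is negative.
|r| = 0.879, which falls in the strong range.

strong negative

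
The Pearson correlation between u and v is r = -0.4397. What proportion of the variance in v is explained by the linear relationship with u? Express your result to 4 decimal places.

0.1933

r² = (-0.4397)² = 0.1933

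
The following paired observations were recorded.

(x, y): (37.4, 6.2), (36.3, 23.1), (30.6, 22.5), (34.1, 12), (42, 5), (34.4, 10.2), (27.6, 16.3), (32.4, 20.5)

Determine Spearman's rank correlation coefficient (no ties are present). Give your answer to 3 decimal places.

Rank x: 7, 6, 2, 4, 8, 5, 1, 3
Rank y: 2, 8, 7, 4, 1, 3, 5, 6
d = rank(x) − rank(y): 5, -2, -5, 0, 7, 2, -4, -3; Σd² = 132
ρ = 1 − 6Σd² / [n(n²−1)] = 1 − 6×132 / (8×63) = 1 − 792/504 ≈ -0.571

-0.571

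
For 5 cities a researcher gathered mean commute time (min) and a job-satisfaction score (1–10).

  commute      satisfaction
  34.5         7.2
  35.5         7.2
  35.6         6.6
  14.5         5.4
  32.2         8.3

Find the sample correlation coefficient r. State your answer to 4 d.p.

0.7219

n = 5, Σx = 152.3, Σy = 34.7, Σx² = 4964.95, Σy² = 245.29, Σxy = 1084.52
nΣxy − ΣxΣy = 5422.6 − 5284.81 = 137.79
nΣx² − (Σx)² = 24824.75 − 23195.29 = 1629.46; nΣy² − (Σy)² = 1226.45 − 1204.09 = 22.36
r = 137.79 / √(1629.46 × 22.36) = 137.79 / 190.8788 ≈ 0.7219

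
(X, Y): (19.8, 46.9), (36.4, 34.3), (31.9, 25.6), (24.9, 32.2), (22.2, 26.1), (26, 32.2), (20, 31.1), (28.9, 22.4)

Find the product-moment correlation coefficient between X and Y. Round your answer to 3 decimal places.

n = 8, ΣX = 210.1, ΣY = 250.8, ΣX² = 5758.67, ΣY² = 8255.32, ΣXY = 6481.54
nΣXY − ΣXΣY = 51852.32 − 52693.08 = -840.76
nΣX² − (ΣX)² = 46069.36 − 44142.01 = 1927.35; nΣY² − (ΣY)² = 66042.56 − 62900.64 = 3141.92
r = -840.76 / √(1927.35 × 3141.92) = -840.76 / 2460.8087 ≈ -0.342

-0.342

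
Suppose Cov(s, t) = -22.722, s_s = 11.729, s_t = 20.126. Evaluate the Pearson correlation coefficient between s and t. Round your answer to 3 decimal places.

-0.096

r = Cov(s,t) / (s_s · s_t) = -22.722 / (11.729 × 20.126)
  = -22.722 / 236.0579 ≈ -0.096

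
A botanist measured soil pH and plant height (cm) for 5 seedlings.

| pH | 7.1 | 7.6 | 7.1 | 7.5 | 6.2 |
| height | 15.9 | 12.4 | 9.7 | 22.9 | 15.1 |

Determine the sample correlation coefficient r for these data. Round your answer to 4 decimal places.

n = 5, Σx = 35.5, Σy = 76, Σx² = 253.27, Σy² = 1253.08, Σxy = 541.37
nΣxy − ΣxΣy = 2706.85 − 2698 = 8.85
nΣx² − (Σx)² = 1266.35 − 1260.25 = 6.1; nΣy² − (Σy)² = 6265.4 − 5776 = 489.4
r = 8.85 / √(6.1 × 489.4) = 8.85 / 54.6383 ≈ 0.1620

0.1620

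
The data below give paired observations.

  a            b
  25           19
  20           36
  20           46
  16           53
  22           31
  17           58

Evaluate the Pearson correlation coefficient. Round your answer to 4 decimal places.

-0.9547

n = 6, Σa = 120, Σb = 243, Σa² = 2454, Σb² = 10907, Σab = 4631
nΣab − ΣaΣb = 27786 − 29160 = -1374
nΣa² − (Σa)² = 14724 − 14400 = 324; nΣb² − (Σb)² = 65442 − 59049 = 6393
r = -1374 / √(324 × 6393) = -1374 / 1439.2123 ≈ -0.9547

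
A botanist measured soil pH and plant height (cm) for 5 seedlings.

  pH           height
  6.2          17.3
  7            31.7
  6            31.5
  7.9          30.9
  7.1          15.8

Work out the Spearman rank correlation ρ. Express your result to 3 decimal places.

Rank pH: 2, 3, 1, 5, 4
Rank height: 2, 5, 4, 3, 1
d = rank(pH) − rank(height): 0, -2, -3, 2, 3; Σd² = 26
ρ = 1 − 6Σd² / [n(n²−1)] = 1 − 6×26 / (5×24) = 1 − 156/120 ≈ -0.300

-0.300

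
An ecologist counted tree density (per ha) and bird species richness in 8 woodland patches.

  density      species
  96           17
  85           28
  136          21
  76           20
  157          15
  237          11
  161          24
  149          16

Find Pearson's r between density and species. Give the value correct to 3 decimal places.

-0.629

n = 8, Σx = 1097, Σy = 152, Σx² = 169653, Σy² = 3092, Σxy = 19598
nΣxy − ΣxΣy = 156784 − 166744 = -9960
nΣx² − (Σx)² = 1357224 − 1203409 = 153815; nΣy² − (Σy)² = 24736 − 23104 = 1632
r = -9960 / √(153815 × 1632) = -9960 / 15843.8026 ≈ -0.629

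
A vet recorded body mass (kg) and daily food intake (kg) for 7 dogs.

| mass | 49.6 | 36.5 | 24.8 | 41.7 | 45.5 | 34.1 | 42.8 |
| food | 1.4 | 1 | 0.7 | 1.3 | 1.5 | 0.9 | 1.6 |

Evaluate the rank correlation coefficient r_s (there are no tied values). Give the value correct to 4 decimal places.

Rank mass: 7, 3, 1, 4, 6, 2, 5
Rank food: 5, 3, 1, 4, 6, 2, 7
d = rank(mass) − rank(food): 2, 0, 0, 0, 0, 0, -2; Σd² = 8
ρ = 1 − 6Σd² / [n(n²−1)] = 1 − 6×8 / (7×48) = 1 − 48/336 ≈ 0.8571

0.8571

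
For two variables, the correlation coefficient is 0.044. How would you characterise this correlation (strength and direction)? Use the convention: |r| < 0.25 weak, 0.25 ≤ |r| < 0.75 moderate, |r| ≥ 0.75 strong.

r = 0.044 > 0 so the relationship is positive.
|r| = 0.044, which falls in the weak range.

weak positive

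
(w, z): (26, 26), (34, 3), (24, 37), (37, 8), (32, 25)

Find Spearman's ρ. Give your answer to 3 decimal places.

-0.900

Rank w: 2, 4, 1, 5, 3
Rank z: 4, 1, 5, 2, 3
d = rank(w) − rank(z): -2, 3, -4, 3, 0; Σd² = 38
ρ = 1 − 6Σd² / [n(n²−1)] = 1 − 6×38 / (5×24) = 1 − 228/120 ≈ -0.900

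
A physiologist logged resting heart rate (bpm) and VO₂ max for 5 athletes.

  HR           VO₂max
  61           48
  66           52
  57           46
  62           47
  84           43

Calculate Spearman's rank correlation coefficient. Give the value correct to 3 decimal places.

-0.100

Rank HR: 2, 4, 1, 3, 5
Rank VO₂max: 4, 5, 2, 3, 1
d = rank(HR) − rank(VO₂max): -2, -1, -1, 0, 4; Σd² = 22
ρ = 1 − 6Σd² / [n(n²−1)] = 1 − 6×22 / (5×24) = 1 − 132/120 ≈ -0.100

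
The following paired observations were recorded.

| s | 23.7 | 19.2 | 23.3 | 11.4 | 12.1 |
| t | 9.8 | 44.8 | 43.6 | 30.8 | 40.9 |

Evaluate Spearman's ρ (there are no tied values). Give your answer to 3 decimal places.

Rank s: 5, 3, 4, 1, 2
Rank t: 1, 5, 4, 2, 3
d = rank(s) − rank(t): 4, -2, 0, -1, -1; Σd² = 22
ρ = 1 − 6Σd² / [n(n²−1)] = 1 − 6×22 / (5×24) = 1 − 132/120 ≈ -0.100

-0.100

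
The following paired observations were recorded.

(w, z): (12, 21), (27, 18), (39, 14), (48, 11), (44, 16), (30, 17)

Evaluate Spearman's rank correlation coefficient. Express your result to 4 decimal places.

Rank w: 1, 2, 4, 6, 5, 3
Rank z: 6, 5, 2, 1, 3, 4
d = rank(w) − rank(z): -5, -3, 2, 5, 2, -1; Σd² = 68
ρ = 1 − 6Σd² / [n(n²−1)] = 1 − 6×68 / (6×35) = 1 − 408/210 ≈ -0.9429

-0.9429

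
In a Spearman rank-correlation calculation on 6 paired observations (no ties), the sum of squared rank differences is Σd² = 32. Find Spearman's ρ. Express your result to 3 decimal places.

0.086

ρ = 1 − 6Σd² / [n(n²−1)] = 1 − 6×32 / (6×35)
  = 1 − 192/210 = 1 − 0.9143 ≈ 0.086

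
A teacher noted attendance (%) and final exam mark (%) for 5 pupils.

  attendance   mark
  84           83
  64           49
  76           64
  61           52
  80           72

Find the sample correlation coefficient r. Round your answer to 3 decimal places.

n = 5, Σx = 365, Σy = 320, Σx² = 27049, Σy² = 21274, Σxy = 23904
nΣxy − ΣxΣy = 119520 − 116800 = 2720
nΣx² − (Σx)² = 135245 − 133225 = 2020; nΣy² − (Σy)² = 106370 − 102400 = 3970
r = 2720 / √(2020 × 3970) = 2720 / 2831.8545 ≈ 0.961

0.961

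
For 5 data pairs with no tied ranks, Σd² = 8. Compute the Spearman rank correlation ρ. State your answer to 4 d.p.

ρ = 1 − 6Σd² / [n(n²−1)] = 1 − 6×8 / (5×24)
  = 1 − 48/120 = 1 − 0.40000 ≈ 0.6000

0.6000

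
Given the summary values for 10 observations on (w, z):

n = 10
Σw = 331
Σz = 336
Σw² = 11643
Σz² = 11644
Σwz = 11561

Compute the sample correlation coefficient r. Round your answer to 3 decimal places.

0.891

r = (nΣwz − ΣwΣz) / √[(nΣw² − (Σw)²)(nΣz² − (Σz)²)]
Numerator: 10×11561 − 331×336 = 4394
Denominator: √[(116430 − 109561)(116440 − 112896)] = √[6869 × 3544] = 4933.9372
r = 4394 / 4933.9372 ≈ 0.891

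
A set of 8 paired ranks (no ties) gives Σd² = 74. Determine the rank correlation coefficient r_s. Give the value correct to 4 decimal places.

0.1190

ρ = 1 − 6Σd² / [n(n²−1)] = 1 − 6×74 / (8×63)
  = 1 − 444/504 = 1 − 0.88095 ≈ 0.1190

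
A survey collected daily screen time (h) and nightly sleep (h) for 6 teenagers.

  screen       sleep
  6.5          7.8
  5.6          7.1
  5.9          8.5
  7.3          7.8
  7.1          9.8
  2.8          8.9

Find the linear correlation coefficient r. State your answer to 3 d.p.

-0.089

n = 6, Σx = 35.2, Σy = 49.9, Σx² = 219.96, Σy² = 419.59, Σxy = 292.05
nΣxy − ΣxΣy = 1752.3 − 1756.48 = -4.18
nΣx² − (Σx)² = 1319.76 − 1239.04 = 80.72; nΣy² − (Σy)² = 2517.54 − 2490.01 = 27.53
r = -4.18 / √(80.72 × 27.53) = -4.18 / 47.1404 ≈ -0.089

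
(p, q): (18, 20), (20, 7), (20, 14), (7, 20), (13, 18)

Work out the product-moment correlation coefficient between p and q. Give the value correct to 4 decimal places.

n = 5, Σp = 78, Σq = 79, Σp² = 1342, Σq² = 1369, Σpq = 1154
nΣpq − ΣpΣq = 5770 − 6162 = -392
nΣp² − (Σp)² = 6710 − 6084 = 626; nΣq² − (Σq)² = 6845 − 6241 = 604
r = -392 / √(626 × 604) = -392 / 614.9016 ≈ -0.6375

-0.6375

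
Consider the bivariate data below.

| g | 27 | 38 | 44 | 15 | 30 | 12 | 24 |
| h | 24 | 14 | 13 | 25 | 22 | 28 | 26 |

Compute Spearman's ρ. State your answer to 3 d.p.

Rank g: 4, 6, 7, 2, 5, 1, 3
Rank h: 4, 2, 1, 5, 3, 7, 6
d = rank(g) − rank(h): 0, 4, 6, -3, 2, -6, -3; Σd² = 110
ρ = 1 − 6Σd² / [n(n²−1)] = 1 − 6×110 / (7×48) = 1 − 660/336 ≈ -0.964

-0.964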